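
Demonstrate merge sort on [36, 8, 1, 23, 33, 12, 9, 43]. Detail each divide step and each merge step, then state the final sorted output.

Merge sort trace:

Split: [36, 8, 1, 23, 33, 12, 9, 43] -> [36, 8, 1, 23] and [33, 12, 9, 43]
  Split: [36, 8, 1, 23] -> [36, 8] and [1, 23]
    Split: [36, 8] -> [36] and [8]
    Merge: [36] + [8] -> [8, 36]
    Split: [1, 23] -> [1] and [23]
    Merge: [1] + [23] -> [1, 23]
  Merge: [8, 36] + [1, 23] -> [1, 8, 23, 36]
  Split: [33, 12, 9, 43] -> [33, 12] and [9, 43]
    Split: [33, 12] -> [33] and [12]
    Merge: [33] + [12] -> [12, 33]
    Split: [9, 43] -> [9] and [43]
    Merge: [9] + [43] -> [9, 43]
  Merge: [12, 33] + [9, 43] -> [9, 12, 33, 43]
Merge: [1, 8, 23, 36] + [9, 12, 33, 43] -> [1, 8, 9, 12, 23, 33, 36, 43]

Final sorted array: [1, 8, 9, 12, 23, 33, 36, 43]

The merge sort proceeds by recursively splitting the array and merging sorted halves.
After all merges, the sorted array is [1, 8, 9, 12, 23, 33, 36, 43].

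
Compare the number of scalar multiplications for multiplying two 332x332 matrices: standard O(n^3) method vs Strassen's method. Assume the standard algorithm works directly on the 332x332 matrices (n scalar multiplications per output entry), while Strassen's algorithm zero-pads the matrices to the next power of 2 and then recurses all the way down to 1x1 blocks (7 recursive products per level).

Matrix multiplication for 332x332 matrices:

Strassen's algorithm requires power-of-2 dimensions. Pad 332x332 to 512x512 (next power of 2).

Standard algorithm: 332^3 = 36594368 multiplications
Strassen's algorithm: 7^(log2(512)) = 7^9 = 40353607 multiplications
Difference: 36594368 - 40353607 = -3759239 (Strassen uses MORE here due to padding overhead — for small or just-over-power-of-2 n, padding can outweigh the per-level savings)

Standard: 36594368 multiplications (332^3). Strassen: 40353607 multiplications (7^9, after padding to 512x512). Strassen reduces 8 recursive multiplications to 7 at each level.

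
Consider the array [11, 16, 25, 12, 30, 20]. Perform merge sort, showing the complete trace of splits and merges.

Merge sort trace:

Split: [11, 16, 25, 12, 30, 20] -> [11, 16, 25] and [12, 30, 20]
  Split: [11, 16, 25] -> [11] and [16, 25]
    Split: [16, 25] -> [16] and [25]
    Merge: [16] + [25] -> [16, 25]
  Merge: [11] + [16, 25] -> [11, 16, 25]
  Split: [12, 30, 20] -> [12] and [30, 20]
    Split: [30, 20] -> [30] and [20]
    Merge: [30] + [20] -> [20, 30]
  Merge: [12] + [20, 30] -> [12, 20, 30]
Merge: [11, 16, 25] + [12, 20, 30] -> [11, 12, 16, 20, 25, 30]

Final sorted array: [11, 12, 16, 20, 25, 30]

The merge sort proceeds by recursively splitting the array and merging sorted halves.
After all merges, the sorted array is [11, 12, 16, 20, 25, 30].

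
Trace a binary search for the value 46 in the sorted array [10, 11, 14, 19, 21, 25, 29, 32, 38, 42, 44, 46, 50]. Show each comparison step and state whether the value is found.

Binary search for 46 in [10, 11, 14, 19, 21, 25, 29, 32, 38, 42, 44, 46, 50]:

lo=0, hi=12, mid=6, arr[mid]=29 -> 29 < 46, search right half
lo=7, hi=12, mid=9, arr[mid]=42 -> 42 < 46, search right half
lo=10, hi=12, mid=11, arr[mid]=46 -> Found target at index 11!

Binary search finds 46 at index 11 after 3 comparisons. The search repeatedly halves the search space by comparing with the middle element.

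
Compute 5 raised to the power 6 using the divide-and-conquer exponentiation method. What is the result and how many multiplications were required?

Computing 5^6 by squaring (build up from 5^1; each line after the first costs one multiplication):

5^1 = 5
5^2 = (5^1)^2 = 5^2 = 25
5^3 = 5 * 5^2 = 5 * 25 = 125
5^6 = (5^3)^2 = 125^2 = 15625

Result: 15625
Multiplications needed: 3 (3 lines after 5^1)

5^6 = 15625. Using exponentiation by squaring, this requires 3 multiplications. The key idea: if the exponent is even, square the half-power; if odd, multiply by the base once.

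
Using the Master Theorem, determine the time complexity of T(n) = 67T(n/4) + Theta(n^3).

Master Theorem for T(n) = 67T(n/4) + O(n^3):

a = 67, b = 4, c = 3
log_b(a) = log_4(67) = 3.0330

Case 1: c = 3 < log_4(67) = 3.0330
T(n) = O(n^(log_4 67))

For T(n) = 67T(n/4) + O(n^3): log_4(67) = 3.0330. This is Case 1 of the Master Theorem (c < log_b(a), work dominated by leaves), giving O(n^(log_4 67)).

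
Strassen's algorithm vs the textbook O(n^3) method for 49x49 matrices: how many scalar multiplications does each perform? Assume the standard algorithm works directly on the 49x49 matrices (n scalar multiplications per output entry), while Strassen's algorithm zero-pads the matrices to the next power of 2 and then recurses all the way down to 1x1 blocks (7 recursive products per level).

Matrix multiplication for 49x49 matrices:

Strassen's algorithm requires power-of-2 dimensions. Pad 49x49 to 64x64 (next power of 2).

Standard algorithm: 49^3 = 117649 multiplications
Strassen's algorithm: 7^(log2(64)) = 7^6 = 117649 multiplications
Savings: 117649 - 117649 = 0 multiplications

Standard: 117649 multiplications (49^3). Strassen: 117649 multiplications (7^6, after padding to 64x64). Strassen reduces 8 recursive multiplications to 7 at each level.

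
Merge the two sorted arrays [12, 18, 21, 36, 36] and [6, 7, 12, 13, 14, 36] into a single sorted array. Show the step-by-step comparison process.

Merging process:

Compare 12 vs 6: take 6 from right. Merged: [6]
Compare 12 vs 7: take 7 from right. Merged: [6, 7]
Compare 12 vs 12: take 12 from left. Merged: [6, 7, 12]
Compare 18 vs 12: take 12 from right. Merged: [6, 7, 12, 12]
Compare 18 vs 13: take 13 from right. Merged: [6, 7, 12, 12, 13]
Compare 18 vs 14: take 14 from right. Merged: [6, 7, 12, 12, 13, 14]
Compare 18 vs 36: take 18 from left. Merged: [6, 7, 12, 12, 13, 14, 18]
Compare 21 vs 36: take 21 from left. Merged: [6, 7, 12, 12, 13, 14, 18, 21]
Compare 36 vs 36: take 36 from left. Merged: [6, 7, 12, 12, 13, 14, 18, 21, 36]
Compare 36 vs 36: take 36 from left. Merged: [6, 7, 12, 12, 13, 14, 18, 21, 36, 36]
Append remaining from right: [36]. Merged: [6, 7, 12, 12, 13, 14, 18, 21, 36, 36, 36]

Final merged array: [6, 7, 12, 12, 13, 14, 18, 21, 36, 36, 36]
Total comparisons: 10

The merged array is [6, 7, 12, 12, 13, 14, 18, 21, 36, 36, 36], requiring 10 comparisons. The merge step runs in O(n) time where n is the total number of elements.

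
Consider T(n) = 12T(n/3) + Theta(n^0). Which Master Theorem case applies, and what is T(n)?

Master Theorem for T(n) = 12T(n/3) + O(n^0):

a = 12, b = 3, c = 0
log_b(a) = log_3(12) = 2.2619

Case 1: c = 0 < log_3(12) = 2.2619
T(n) = O(n^(log_3 12))

For T(n) = 12T(n/3) + O(n^0): log_3(12) = 2.2619. This is Case 1 of the Master Theorem (c < log_b(a), work dominated by leaves), giving O(n^(log_3 12)).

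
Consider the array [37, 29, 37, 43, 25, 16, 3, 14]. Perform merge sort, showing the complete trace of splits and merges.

Merge sort trace:

Split: [37, 29, 37, 43, 25, 16, 3, 14] -> [37, 29, 37, 43] and [25, 16, 3, 14]
  Split: [37, 29, 37, 43] -> [37, 29] and [37, 43]
    Split: [37, 29] -> [37] and [29]
    Merge: [37] + [29] -> [29, 37]
    Split: [37, 43] -> [37] and [43]
    Merge: [37] + [43] -> [37, 43]
  Merge: [29, 37] + [37, 43] -> [29, 37, 37, 43]
  Split: [25, 16, 3, 14] -> [25, 16] and [3, 14]
    Split: [25, 16] -> [25] and [16]
    Merge: [25] + [16] -> [16, 25]
    Split: [3, 14] -> [3] and [14]
    Merge: [3] + [14] -> [3, 14]
  Merge: [16, 25] + [3, 14] -> [3, 14, 16, 25]
Merge: [29, 37, 37, 43] + [3, 14, 16, 25] -> [3, 14, 16, 25, 29, 37, 37, 43]

Final sorted array: [3, 14, 16, 25, 29, 37, 37, 43]

The merge sort proceeds by recursively splitting the array and merging sorted halves.
After all merges, the sorted array is [3, 14, 16, 25, 29, 37, 37, 43].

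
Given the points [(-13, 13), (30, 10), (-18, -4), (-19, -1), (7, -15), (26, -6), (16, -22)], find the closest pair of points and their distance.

Computing all pairwise distances among 7 points:

d((-13, 13), (30, 10)) = 43.1045
d((-13, 13), (-18, -4)) = 17.72
d((-13, 13), (-19, -1)) = 15.2315
d((-13, 13), (7, -15)) = 34.4093
d((-13, 13), (26, -6)) = 43.382
d((-13, 13), (16, -22)) = 45.4533
d((30, 10), (-18, -4)) = 50.0
d((30, 10), (-19, -1)) = 50.2195
d((30, 10), (7, -15)) = 33.9706
d((30, 10), (26, -6)) = 16.4924
d((30, 10), (16, -22)) = 34.9285
d((-18, -4), (-19, -1)) = 3.1623 <-- minimum
d((-18, -4), (7, -15)) = 27.313
d((-18, -4), (26, -6)) = 44.0454
d((-18, -4), (16, -22)) = 38.4708
d((-19, -1), (7, -15)) = 29.5296
d((-19, -1), (26, -6)) = 45.2769
d((-19, -1), (16, -22)) = 40.8167
d((7, -15), (26, -6)) = 21.0238
d((7, -15), (16, -22)) = 11.4018
d((26, -6), (16, -22)) = 18.868

Closest pair: (-18, -4) and (-19, -1) with distance 3.1623

The closest pair is (-18, -4) and (-19, -1) with Euclidean distance 3.1623. For 7 points, brute-force pairwise comparison is shown above. For large n, the divide-and-conquer algorithm (sort by x, recurse on halves, check the dividing strip) achieves O(n log n).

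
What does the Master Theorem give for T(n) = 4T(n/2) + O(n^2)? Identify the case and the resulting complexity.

Master Theorem for T(n) = 4T(n/2) + O(n^2):

a = 4, b = 2, c = 2
log_b(a) = log_2(4) = 2.0000

Case 2: c = 2 = log_2(4) = 2.0000
T(n) = O(n^2 log n) = O(n^2 log n)

For T(n) = 4T(n/2) + O(n^2): log_2(4) = 2.0000. This is Case 2 of the Master Theorem (c = log_b(a), equal work at all levels), giving O(n^2 log n).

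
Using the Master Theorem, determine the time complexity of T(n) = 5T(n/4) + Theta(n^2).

Master Theorem for T(n) = 5T(n/4) + O(n^2):

a = 5, b = 4, c = 2
log_b(a) = log_4(5) = 1.1610

Case 3: c = 2 > log_4(5) = 1.1610
T(n) = O(n^2) = O(n^2)

For T(n) = 5T(n/4) + O(n^2): log_4(5) = 1.1610. This is Case 3 of the Master Theorem (c > log_b(a), work dominated by root), giving O(n^2).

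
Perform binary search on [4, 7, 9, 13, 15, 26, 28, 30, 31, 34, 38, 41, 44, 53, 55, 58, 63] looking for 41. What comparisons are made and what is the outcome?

Binary search for 41 in [4, 7, 9, 13, 15, 26, 28, 30, 31, 34, 38, 41, 44, 53, 55, 58, 63]:

lo=0, hi=16, mid=8, arr[mid]=31 -> 31 < 41, search right half
lo=9, hi=16, mid=12, arr[mid]=44 -> 44 > 41, search left half
lo=9, hi=11, mid=10, arr[mid]=38 -> 38 < 41, search right half
lo=11, hi=11, mid=11, arr[mid]=41 -> Found target at index 11!

Binary search finds 41 at index 11 after 4 comparisons. The search repeatedly halves the search space by comparing with the middle element.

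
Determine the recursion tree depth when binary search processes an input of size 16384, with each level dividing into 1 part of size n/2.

For divide and conquer with division factor 2:

Problem sizes at each level:
Level 0: 16384
Level 1: 8192
Level 2: 4096
Level 3: 2048
Level 4: 1024
Level 5: 512
Level 6: 256
Level 7: 128
Level 8: 64
Level 9: 32
Level 10: 16
Level 11: 8
Level 12: 4
Level 13: 2
Level 14: 1

The root is level 0 and the size-1 base case is level 14 (the tree spans levels 0 through 14, i.e. 15 levels counting the root), so the depth is the number of divisions: log_2(16384) = 14

The recursion tree depth is log_2(16384) = 14. At each level, the problem size is divided by 2, so it takes 14 divisions to reduce to a base case of size 1. The algorithm makes 1 recursive call at each level.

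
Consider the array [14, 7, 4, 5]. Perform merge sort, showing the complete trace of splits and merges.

Merge sort trace:

Split: [14, 7, 4, 5] -> [14, 7] and [4, 5]
  Split: [14, 7] -> [14] and [7]
  Merge: [14] + [7] -> [7, 14]
  Split: [4, 5] -> [4] and [5]
  Merge: [4] + [5] -> [4, 5]
Merge: [7, 14] + [4, 5] -> [4, 5, 7, 14]

Final sorted array: [4, 5, 7, 14]

The merge sort proceeds by recursively splitting the array and merging sorted halves.
After all merges, the sorted array is [4, 5, 7, 14].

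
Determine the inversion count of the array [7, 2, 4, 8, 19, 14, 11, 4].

Finding inversions in [7, 2, 4, 8, 19, 14, 11, 4]:

(0, 1): arr[0]=7 > arr[1]=2
(0, 2): arr[0]=7 > arr[2]=4
(0, 7): arr[0]=7 > arr[7]=4
(3, 7): arr[3]=8 > arr[7]=4
(4, 5): arr[4]=19 > arr[5]=14
(4, 6): arr[4]=19 > arr[6]=11
(4, 7): arr[4]=19 > arr[7]=4
(5, 6): arr[5]=14 > arr[6]=11
(5, 7): arr[5]=14 > arr[7]=4
(6, 7): arr[6]=11 > arr[7]=4

Total inversions: 10

The array has 10 inversion(s): (0,1), (0,2), (0,7), (3,7), (4,5), (4,6), (4,7), (5,6), (5,7), (6,7). Each pair (i,j) satisfies i < j and arr[i] > arr[j].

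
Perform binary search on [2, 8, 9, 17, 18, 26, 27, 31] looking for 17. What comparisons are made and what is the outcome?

Binary search for 17 in [2, 8, 9, 17, 18, 26, 27, 31]:

lo=0, hi=7, mid=3, arr[mid]=17 -> Found target at index 3!

Binary search finds 17 at index 3 after 1 comparisons. The search repeatedly halves the search space by comparing with the middle element.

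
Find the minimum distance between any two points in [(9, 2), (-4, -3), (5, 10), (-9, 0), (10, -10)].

Computing all pairwise distances among 5 points:

d((9, 2), (-4, -3)) = 13.9284
d((9, 2), (5, 10)) = 8.9443
d((9, 2), (-9, 0)) = 18.1108
d((9, 2), (10, -10)) = 12.0416
d((-4, -3), (5, 10)) = 15.8114
d((-4, -3), (-9, 0)) = 5.831 <-- minimum
d((-4, -3), (10, -10)) = 15.6525
d((5, 10), (-9, 0)) = 17.2047
d((5, 10), (10, -10)) = 20.6155
d((-9, 0), (10, -10)) = 21.4709

Closest pair: (-4, -3) and (-9, 0) with distance 5.831

The closest pair is (-4, -3) and (-9, 0) with Euclidean distance 5.831. For 5 points, brute-force pairwise comparison is shown above. For large n, the divide-and-conquer algorithm (sort by x, recurse on halves, check the dividing strip) achieves O(n log n).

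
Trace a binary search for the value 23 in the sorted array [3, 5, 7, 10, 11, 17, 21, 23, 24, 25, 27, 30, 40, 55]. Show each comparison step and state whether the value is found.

Binary search for 23 in [3, 5, 7, 10, 11, 17, 21, 23, 24, 25, 27, 30, 40, 55]:

lo=0, hi=13, mid=6, arr[mid]=21 -> 21 < 23, search right half
lo=7, hi=13, mid=10, arr[mid]=27 -> 27 > 23, search left half
lo=7, hi=9, mid=8, arr[mid]=24 -> 24 > 23, search left half
lo=7, hi=7, mid=7, arr[mid]=23 -> Found target at index 7!

Binary search finds 23 at index 7 after 4 comparisons. The search repeatedly halves the search space by comparing with the middle element.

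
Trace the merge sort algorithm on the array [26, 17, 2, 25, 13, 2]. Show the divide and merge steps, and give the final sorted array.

Merge sort trace:

Split: [26, 17, 2, 25, 13, 2] -> [26, 17, 2] and [25, 13, 2]
  Split: [26, 17, 2] -> [26] and [17, 2]
    Split: [17, 2] -> [17] and [2]
    Merge: [17] + [2] -> [2, 17]
  Merge: [26] + [2, 17] -> [2, 17, 26]
  Split: [25, 13, 2] -> [25] and [13, 2]
    Split: [13, 2] -> [13] and [2]
    Merge: [13] + [2] -> [2, 13]
  Merge: [25] + [2, 13] -> [2, 13, 25]
Merge: [2, 17, 26] + [2, 13, 25] -> [2, 2, 13, 17, 25, 26]

Final sorted array: [2, 2, 13, 17, 25, 26]

The merge sort proceeds by recursively splitting the array and merging sorted halves.
After all merges, the sorted array is [2, 2, 13, 17, 25, 26].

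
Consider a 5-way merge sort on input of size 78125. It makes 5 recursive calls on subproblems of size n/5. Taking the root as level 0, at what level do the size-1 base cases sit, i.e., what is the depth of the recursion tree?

For divide and conquer with division factor 5:

Problem sizes at each level:
Level 0: 78125
Level 1: 15625
Level 2: 3125
Level 3: 625
Level 4: 125
Level 5: 25
Level 6: 5
Level 7: 1

The root is level 0 and the size-1 base case is level 7 (the tree spans levels 0 through 7, i.e. 8 levels counting the root), so the depth is the number of divisions: log_5(78125) = 7

The recursion tree depth is log_5(78125) = 7. At each level, the problem size is divided by 5, so it takes 7 divisions to reduce to a base case of size 1. The algorithm makes 5 recursive calls at each level.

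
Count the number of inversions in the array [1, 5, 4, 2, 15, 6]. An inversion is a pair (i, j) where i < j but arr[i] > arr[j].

Finding inversions in [1, 5, 4, 2, 15, 6]:

(1, 2): arr[1]=5 > arr[2]=4
(1, 3): arr[1]=5 > arr[3]=2
(2, 3): arr[2]=4 > arr[3]=2
(4, 5): arr[4]=15 > arr[5]=6

Total inversions: 4

The array has 4 inversion(s): (1,2), (1,3), (2,3), (4,5). Each pair (i,j) satisfies i < j and arr[i] > arr[j].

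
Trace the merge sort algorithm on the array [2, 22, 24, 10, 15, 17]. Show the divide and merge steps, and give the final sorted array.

Merge sort trace:

Split: [2, 22, 24, 10, 15, 17] -> [2, 22, 24] and [10, 15, 17]
  Split: [2, 22, 24] -> [2] and [22, 24]
    Split: [22, 24] -> [22] and [24]
    Merge: [22] + [24] -> [22, 24]
  Merge: [2] + [22, 24] -> [2, 22, 24]
  Split: [10, 15, 17] -> [10] and [15, 17]
    Split: [15, 17] -> [15] and [17]
    Merge: [15] + [17] -> [15, 17]
  Merge: [10] + [15, 17] -> [10, 15, 17]
Merge: [2, 22, 24] + [10, 15, 17] -> [2, 10, 15, 17, 22, 24]

Final sorted array: [2, 10, 15, 17, 22, 24]

The merge sort proceeds by recursively splitting the array and merging sorted halves.
After all merges, the sorted array is [2, 10, 15, 17, 22, 24].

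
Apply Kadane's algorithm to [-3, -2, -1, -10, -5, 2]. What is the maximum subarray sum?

Using Kadane's algorithm on [-3, -2, -1, -10, -5, 2]:

Scanning through the array:
Position 1 (value -2): max_ending_here = -2, max_so_far = -2
Position 2 (value -1): max_ending_here = -1, max_so_far = -1
Position 3 (value -10): max_ending_here = -10, max_so_far = -1
Position 4 (value -5): max_ending_here = -5, max_so_far = -1
Position 5 (value 2): max_ending_here = 2, max_so_far = 2

Maximum subarray: [2]
Maximum sum: 2

The maximum subarray is [2] with sum 2. This subarray runs from index 5 to index 5.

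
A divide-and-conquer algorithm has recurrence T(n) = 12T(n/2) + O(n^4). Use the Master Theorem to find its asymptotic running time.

Master Theorem for T(n) = 12T(n/2) + O(n^4):

a = 12, b = 2, c = 4
log_b(a) = log_2(12) = 3.5850

Case 3: c = 4 > log_2(12) = 3.5850
T(n) = O(n^4) = O(n^4)

For T(n) = 12T(n/2) + O(n^4): log_2(12) = 3.5850. This is Case 3 of the Master Theorem (c > log_b(a), work dominated by root), giving O(n^4).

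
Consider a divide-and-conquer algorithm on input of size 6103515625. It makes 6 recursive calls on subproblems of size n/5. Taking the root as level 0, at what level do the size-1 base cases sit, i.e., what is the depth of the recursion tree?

For divide and conquer with division factor 5:

Problem sizes at each level:
Level 0: 6103515625
Level 1: 1220703125
Level 2: 244140625
Level 3: 48828125
Level 4: 9765625
Level 5: 1953125
Level 6: 390625
Level 7: 78125
Level 8: 15625
Level 9: 3125
Level 10: 625
Level 11: 125
Level 12: 25
Level 13: 5
Level 14: 1

The root is level 0 and the size-1 base case is level 14 (the tree spans levels 0 through 14, i.e. 15 levels counting the root), so the depth is the number of divisions: log_5(6103515625) = 14

The recursion tree depth is log_5(6103515625) = 14. At each level, the problem size is divided by 5, so it takes 14 divisions to reduce to a base case of size 1. The algorithm makes 6 recursive calls at each level.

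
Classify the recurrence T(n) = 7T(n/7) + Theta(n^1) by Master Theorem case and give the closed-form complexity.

Master Theorem for T(n) = 7T(n/7) + O(n^1):

a = 7, b = 7, c = 1
log_b(a) = log_7(7) = 1.0000

Case 2: c = 1 = log_7(7) = 1.0000
T(n) = O(n^1 log n) = O(n log n)

For T(n) = 7T(n/7) + O(n^1): log_7(7) = 1.0000. This is Case 2 of the Master Theorem (c = log_b(a), equal work at all levels), giving O(n log n).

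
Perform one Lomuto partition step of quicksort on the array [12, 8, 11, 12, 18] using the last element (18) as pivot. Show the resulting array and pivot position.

Lomuto partition with pivot = 18:

Initial array: [12, 8, 11, 12, 18]

arr[0]=12 <= 18: swap with position 0, array becomes [12, 8, 11, 12, 18]
arr[1]=8 <= 18: swap with position 1, array becomes [12, 8, 11, 12, 18]
arr[2]=11 <= 18: swap with position 2, array becomes [12, 8, 11, 12, 18]
arr[3]=12 <= 18: swap with position 3, array becomes [12, 8, 11, 12, 18]

Place pivot at position 4: [12, 8, 11, 12, 18]
Pivot position: 4

After partitioning with pivot 18, the array becomes [12, 8, 11, 12, 18]. The pivot is placed at index 4. All elements to the left of the pivot are <= 18, and all elements to the right are > 18.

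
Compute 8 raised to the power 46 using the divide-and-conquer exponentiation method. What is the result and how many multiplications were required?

Computing 8^46 by squaring (build up from 8^1; each line after the first costs one multiplication):

8^1 = 8
8^2 = (8^1)^2 = 8^2 = 64
8^4 = (8^2)^2 = 64^2 = 4096
8^5 = 8 * 8^4 = 8 * 4096 = 32768
8^10 = (8^5)^2 = 32768^2 = 1073741824
8^11 = 8 * 8^10 = 8 * 1073741824 = 8589934592
8^22 = (8^11)^2 = 8589934592^2 = 73786976294838206464
8^23 = 8 * 8^22 = 8 * 73786976294838206464 = 590295810358705651712
8^46 = (8^23)^2 = 590295810358705651712^2 = 348449143727040986586495598010130648530944

Result: 348449143727040986586495598010130648530944
Multiplications needed: 8 (8 lines after 8^1)

8^46 = 348449143727040986586495598010130648530944. Using exponentiation by squaring, this requires 8 multiplications. The key idea: if the exponent is even, square the half-power; if odd, multiply by the base once.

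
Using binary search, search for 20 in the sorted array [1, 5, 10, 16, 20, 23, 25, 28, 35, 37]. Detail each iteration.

Binary search for 20 in [1, 5, 10, 16, 20, 23, 25, 28, 35, 37]:

lo=0, hi=9, mid=4, arr[mid]=20 -> Found target at index 4!

Binary search finds 20 at index 4 after 1 comparisons. The search repeatedly halves the search space by comparing with the middle element.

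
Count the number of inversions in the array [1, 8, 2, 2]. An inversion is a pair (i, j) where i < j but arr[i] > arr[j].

Finding inversions in [1, 8, 2, 2]:

(1, 2): arr[1]=8 > arr[2]=2
(1, 3): arr[1]=8 > arr[3]=2

Total inversions: 2

The array has 2 inversion(s): (1,2), (1,3). Each pair (i,j) satisfies i < j and arr[i] > arr[j].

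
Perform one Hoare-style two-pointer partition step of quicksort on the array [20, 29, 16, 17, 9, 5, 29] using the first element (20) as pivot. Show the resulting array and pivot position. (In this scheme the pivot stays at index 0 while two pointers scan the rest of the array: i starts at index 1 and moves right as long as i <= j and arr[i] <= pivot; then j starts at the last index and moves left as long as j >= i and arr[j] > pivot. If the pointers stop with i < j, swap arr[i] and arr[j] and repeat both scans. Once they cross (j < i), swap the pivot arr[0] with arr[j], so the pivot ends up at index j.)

Hoare-style two-pointer partition with pivot = 20:

Initial array: [20, 29, 16, 17, 9, 5, 29]

Pointers start at i = 1, j = 6.
i stops at index 1 (arr[1]=29 > 20), j stops at index 5 (arr[5]=5 <= 20): swap arr[1] and arr[5], array becomes [20, 5, 16, 17, 9, 29, 29]
i ends at 5, j ends at 4: the pointers have crossed (j < i), so scanning stops.

Swap pivot arr[0] with arr[4] to place pivot at position 4: [9, 5, 16, 17, 20, 29, 29]
Pivot position: 4

After partitioning with pivot 20, the array becomes [9, 5, 16, 17, 20, 29, 29]. The pivot is placed at index 4. All elements to the left of the pivot are <= 20, and all elements to the right are > 20.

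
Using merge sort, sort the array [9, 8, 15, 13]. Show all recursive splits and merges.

Merge sort trace:

Split: [9, 8, 15, 13] -> [9, 8] and [15, 13]
  Split: [9, 8] -> [9] and [8]
  Merge: [9] + [8] -> [8, 9]
  Split: [15, 13] -> [15] and [13]
  Merge: [15] + [13] -> [13, 15]
Merge: [8, 9] + [13, 15] -> [8, 9, 13, 15]

Final sorted array: [8, 9, 13, 15]

The merge sort proceeds by recursively splitting the array and merging sorted halves.
After all merges, the sorted array is [8, 9, 13, 15].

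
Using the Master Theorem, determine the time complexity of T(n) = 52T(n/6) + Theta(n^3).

Master Theorem for T(n) = 52T(n/6) + O(n^3):

a = 52, b = 6, c = 3
log_b(a) = log_6(52) = 2.2052

Case 3: c = 3 > log_6(52) = 2.2052
T(n) = O(n^3) = O(n^3)

For T(n) = 52T(n/6) + O(n^3): log_6(52) = 2.2052. This is Case 3 of the Master Theorem (c > log_b(a), work dominated by root), giving O(n^3).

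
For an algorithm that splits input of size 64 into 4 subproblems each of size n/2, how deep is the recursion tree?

For divide and conquer with division factor 2:

Problem sizes at each level:
Level 0: 64
Level 1: 32
Level 2: 16
Level 3: 8
Level 4: 4
Level 5: 2
Level 6: 1

The root is level 0 and the size-1 base case is level 6 (the tree spans levels 0 through 6, i.e. 7 levels counting the root), so the depth is the number of divisions: log_2(64) = 6

The recursion tree depth is log_2(64) = 6. At each level, the problem size is divided by 2, so it takes 6 divisions to reduce to a base case of size 1. The algorithm makes 4 recursive calls at each level.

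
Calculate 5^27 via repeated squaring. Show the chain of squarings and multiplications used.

Computing 5^27 by squaring (build up from 5^1; each line after the first costs one multiplication):

5^1 = 5
5^2 = (5^1)^2 = 5^2 = 25
5^3 = 5 * 5^2 = 5 * 25 = 125
5^6 = (5^3)^2 = 125^2 = 15625
5^12 = (5^6)^2 = 15625^2 = 244140625
5^13 = 5 * 5^12 = 5 * 244140625 = 1220703125
5^26 = (5^13)^2 = 1220703125^2 = 1490116119384765625
5^27 = 5 * 5^26 = 5 * 1490116119384765625 = 7450580596923828125

Result: 7450580596923828125
Multiplications needed: 7 (7 lines after 5^1)

5^27 = 7450580596923828125. Using exponentiation by squaring, this requires 7 multiplications. The key idea: if the exponent is even, square the half-power; if odd, multiply by the base once.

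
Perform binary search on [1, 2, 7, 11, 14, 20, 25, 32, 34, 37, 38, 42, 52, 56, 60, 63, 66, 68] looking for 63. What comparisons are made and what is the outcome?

Binary search for 63 in [1, 2, 7, 11, 14, 20, 25, 32, 34, 37, 38, 42, 52, 56, 60, 63, 66, 68]:

lo=0, hi=17, mid=8, arr[mid]=34 -> 34 < 63, search right half
lo=9, hi=17, mid=13, arr[mid]=56 -> 56 < 63, search right half
lo=14, hi=17, mid=15, arr[mid]=63 -> Found target at index 15!

Binary search finds 63 at index 15 after 3 comparisons. The search repeatedly halves the search space by comparing with the middle element.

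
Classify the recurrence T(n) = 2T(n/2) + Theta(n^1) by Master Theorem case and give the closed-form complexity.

Master Theorem for T(n) = 2T(n/2) + O(n^1):

a = 2, b = 2, c = 1
log_b(a) = log_2(2) = 1.0000

Case 2: c = 1 = log_2(2) = 1.0000
T(n) = O(n^1 log n) = O(n log n)

For T(n) = 2T(n/2) + O(n^1): log_2(2) = 1.0000. This is Case 2 of the Master Theorem (c = log_b(a), equal work at all levels), giving O(n log n).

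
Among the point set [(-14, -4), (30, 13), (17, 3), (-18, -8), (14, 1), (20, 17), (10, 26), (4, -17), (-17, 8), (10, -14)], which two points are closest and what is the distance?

Computing all pairwise distances among 10 points:

d((-14, -4), (30, 13)) = 47.1699
d((-14, -4), (17, 3)) = 31.7805
d((-14, -4), (-18, -8)) = 5.6569
d((-14, -4), (14, 1)) = 28.4429
d((-14, -4), (20, 17)) = 39.9625
d((-14, -4), (10, 26)) = 38.4187
d((-14, -4), (4, -17)) = 22.2036
d((-14, -4), (-17, 8)) = 12.3693
d((-14, -4), (10, -14)) = 26.0
d((30, 13), (17, 3)) = 16.4012
d((30, 13), (-18, -8)) = 52.3927
d((30, 13), (14, 1)) = 20.0
d((30, 13), (20, 17)) = 10.7703
d((30, 13), (10, 26)) = 23.8537
d((30, 13), (4, -17)) = 39.6989
d((30, 13), (-17, 8)) = 47.2652
d((30, 13), (10, -14)) = 33.6006
d((17, 3), (-18, -8)) = 36.6879
d((17, 3), (14, 1)) = 3.6056 <-- minimum
d((17, 3), (20, 17)) = 14.3178
d((17, 3), (10, 26)) = 24.0416
d((17, 3), (4, -17)) = 23.8537
d((17, 3), (-17, 8)) = 34.3657
d((17, 3), (10, -14)) = 18.3848
d((-18, -8), (14, 1)) = 33.2415
d((-18, -8), (20, 17)) = 45.4863
d((-18, -8), (10, 26)) = 44.0454
d((-18, -8), (4, -17)) = 23.7697
d((-18, -8), (-17, 8)) = 16.0312
d((-18, -8), (10, -14)) = 28.6356
d((14, 1), (20, 17)) = 17.088
d((14, 1), (10, 26)) = 25.318
d((14, 1), (4, -17)) = 20.5913
d((14, 1), (-17, 8)) = 31.7805
d((14, 1), (10, -14)) = 15.5242
d((20, 17), (10, 26)) = 13.4536
d((20, 17), (4, -17)) = 37.5766
d((20, 17), (-17, 8)) = 38.0789
d((20, 17), (10, -14)) = 32.573
d((10, 26), (4, -17)) = 43.4166
d((10, 26), (-17, 8)) = 32.45
d((10, 26), (10, -14)) = 40.0
d((4, -17), (-17, 8)) = 32.6497
d((4, -17), (10, -14)) = 6.7082
d((-17, 8), (10, -14)) = 34.8281

Closest pair: (17, 3) and (14, 1) with distance 3.6056

The closest pair is (17, 3) and (14, 1) with Euclidean distance 3.6056. For 10 points, brute-force pairwise comparison is shown above. For large n, the divide-and-conquer algorithm (sort by x, recurse on halves, check the dividing strip) achieves O(n log n).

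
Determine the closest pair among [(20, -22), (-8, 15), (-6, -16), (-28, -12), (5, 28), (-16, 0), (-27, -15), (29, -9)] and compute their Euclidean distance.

Computing all pairwise distances among 8 points:

d((20, -22), (-8, 15)) = 46.4004
d((20, -22), (-6, -16)) = 26.6833
d((20, -22), (-28, -12)) = 49.0306
d((20, -22), (5, 28)) = 52.2015
d((20, -22), (-16, 0)) = 42.19
d((20, -22), (-27, -15)) = 47.5184
d((20, -22), (29, -9)) = 15.8114
d((-8, 15), (-6, -16)) = 31.0644
d((-8, 15), (-28, -12)) = 33.6006
d((-8, 15), (5, 28)) = 18.3848
d((-8, 15), (-16, 0)) = 17.0
d((-8, 15), (-27, -15)) = 35.5106
d((-8, 15), (29, -9)) = 44.1022
d((-6, -16), (-28, -12)) = 22.3607
d((-6, -16), (5, 28)) = 45.3542
d((-6, -16), (-16, 0)) = 18.868
d((-6, -16), (-27, -15)) = 21.0238
d((-6, -16), (29, -9)) = 35.6931
d((-28, -12), (5, 28)) = 51.8556
d((-28, -12), (-16, 0)) = 16.9706
d((-28, -12), (-27, -15)) = 3.1623 <-- minimum
d((-28, -12), (29, -9)) = 57.0789
d((5, 28), (-16, 0)) = 35.0
d((5, 28), (-27, -15)) = 53.6004
d((5, 28), (29, -9)) = 44.1022
d((-16, 0), (-27, -15)) = 18.6011
d((-16, 0), (29, -9)) = 45.8912
d((-27, -15), (29, -9)) = 56.3205

Closest pair: (-28, -12) and (-27, -15) with distance 3.1623

The closest pair is (-28, -12) and (-27, -15) with Euclidean distance 3.1623. For 8 points, brute-force pairwise comparison is shown above. For large n, the divide-and-conquer algorithm (sort by x, recurse on halves, check the dividing strip) achieves O(n log n).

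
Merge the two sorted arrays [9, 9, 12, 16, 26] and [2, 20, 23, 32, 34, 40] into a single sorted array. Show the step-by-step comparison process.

Merging process:

Compare 9 vs 2: take 2 from right. Merged: [2]
Compare 9 vs 20: take 9 from left. Merged: [2, 9]
Compare 9 vs 20: take 9 from left. Merged: [2, 9, 9]
Compare 12 vs 20: take 12 from left. Merged: [2, 9, 9, 12]
Compare 16 vs 20: take 16 from left. Merged: [2, 9, 9, 12, 16]
Compare 26 vs 20: take 20 from right. Merged: [2, 9, 9, 12, 16, 20]
Compare 26 vs 23: take 23 from right. Merged: [2, 9, 9, 12, 16, 20, 23]
Compare 26 vs 32: take 26 from left. Merged: [2, 9, 9, 12, 16, 20, 23, 26]
Append remaining from right: [32, 34, 40]. Merged: [2, 9, 9, 12, 16, 20, 23, 26, 32, 34, 40]

Final merged array: [2, 9, 9, 12, 16, 20, 23, 26, 32, 34, 40]
Total comparisons: 8

The merged array is [2, 9, 9, 12, 16, 20, 23, 26, 32, 34, 40], requiring 8 comparisons. The merge step runs in O(n) time where n is the total number of elements.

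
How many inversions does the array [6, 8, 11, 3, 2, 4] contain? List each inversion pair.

Finding inversions in [6, 8, 11, 3, 2, 4]:

(0, 3): arr[0]=6 > arr[3]=3
(0, 4): arr[0]=6 > arr[4]=2
(0, 5): arr[0]=6 > arr[5]=4
(1, 3): arr[1]=8 > arr[3]=3
(1, 4): arr[1]=8 > arr[4]=2
(1, 5): arr[1]=8 > arr[5]=4
(2, 3): arr[2]=11 > arr[3]=3
(2, 4): arr[2]=11 > arr[4]=2
(2, 5): arr[2]=11 > arr[5]=4
(3, 4): arr[3]=3 > arr[4]=2

Total inversions: 10

The array has 10 inversion(s): (0,3), (0,4), (0,5), (1,3), (1,4), (1,5), (2,3), (2,4), (2,5), (3,4). Each pair (i,j) satisfies i < j and arr[i] > arr[j].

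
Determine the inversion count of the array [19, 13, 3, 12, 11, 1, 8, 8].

Finding inversions in [19, 13, 3, 12, 11, 1, 8, 8]:

(0, 1): arr[0]=19 > arr[1]=13
(0, 2): arr[0]=19 > arr[2]=3
(0, 3): arr[0]=19 > arr[3]=12
(0, 4): arr[0]=19 > arr[4]=11
(0, 5): arr[0]=19 > arr[5]=1
(0, 6): arr[0]=19 > arr[6]=8
(0, 7): arr[0]=19 > arr[7]=8
(1, 2): arr[1]=13 > arr[2]=3
(1, 3): arr[1]=13 > arr[3]=12
(1, 4): arr[1]=13 > arr[4]=11
(1, 5): arr[1]=13 > arr[5]=1
(1, 6): arr[1]=13 > arr[6]=8
(1, 7): arr[1]=13 > arr[7]=8
(2, 5): arr[2]=3 > arr[5]=1
(3, 4): arr[3]=12 > arr[4]=11
(3, 5): arr[3]=12 > arr[5]=1
(3, 6): arr[3]=12 > arr[6]=8
(3, 7): arr[3]=12 > arr[7]=8
(4, 5): arr[4]=11 > arr[5]=1
(4, 6): arr[4]=11 > arr[6]=8
(4, 7): arr[4]=11 > arr[7]=8

Total inversions: 21

The array has 21 inversion(s): (0,1), (0,2), (0,3), (0,4), (0,5), (0,6), (0,7), (1,2), (1,3), (1,4), (1,5), (1,6), (1,7), (2,5), (3,4), (3,5), (3,6), (3,7), (4,5), (4,6), (4,7). Each pair (i,j) satisfies i < j and arr[i] > arr[j].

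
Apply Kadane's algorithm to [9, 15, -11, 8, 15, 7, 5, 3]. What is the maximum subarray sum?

Using Kadane's algorithm on [9, 15, -11, 8, 15, 7, 5, 3]:

Scanning through the array:
Position 1 (value 15): max_ending_here = 24, max_so_far = 24
Position 2 (value -11): max_ending_here = 13, max_so_far = 24
Position 3 (value 8): max_ending_here = 21, max_so_far = 24
Position 4 (value 15): max_ending_here = 36, max_so_far = 36
Position 5 (value 7): max_ending_here = 43, max_so_far = 43
Position 6 (value 5): max_ending_here = 48, max_so_far = 48
Position 7 (value 3): max_ending_here = 51, max_so_far = 51

Maximum subarray: [9, 15, -11, 8, 15, 7, 5, 3]
Maximum sum: 51

The maximum subarray is [9, 15, -11, 8, 15, 7, 5, 3] with sum 51. This subarray runs from index 0 to index 7.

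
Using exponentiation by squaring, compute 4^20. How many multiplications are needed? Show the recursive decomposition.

Computing 4^20 by squaring (build up from 4^1; each line after the first costs one multiplication):

4^1 = 4
4^2 = (4^1)^2 = 4^2 = 16
4^4 = (4^2)^2 = 16^2 = 256
4^5 = 4 * 4^4 = 4 * 256 = 1024
4^10 = (4^5)^2 = 1024^2 = 1048576
4^20 = (4^10)^2 = 1048576^2 = 1099511627776

Result: 1099511627776
Multiplications needed: 5 (5 lines after 4^1)

4^20 = 1099511627776. Using exponentiation by squaring, this requires 5 multiplications. The key idea: if the exponent is even, square the half-power; if odd, multiply by the base once.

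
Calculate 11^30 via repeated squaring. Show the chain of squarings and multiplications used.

Computing 11^30 by squaring (build up from 11^1; each line after the first costs one multiplication):

11^1 = 11
11^2 = (11^1)^2 = 11^2 = 121
11^3 = 11 * 11^2 = 11 * 121 = 1331
11^6 = (11^3)^2 = 1331^2 = 1771561
11^7 = 11 * 11^6 = 11 * 1771561 = 19487171
11^14 = (11^7)^2 = 19487171^2 = 379749833583241
11^15 = 11 * 11^14 = 11 * 379749833583241 = 4177248169415651
11^30 = (11^15)^2 = 4177248169415651^2 = 17449402268886407318558803753801

Result: 17449402268886407318558803753801
Multiplications needed: 7 (7 lines after 11^1)

11^30 = 17449402268886407318558803753801. Using exponentiation by squaring, this requires 7 multiplications. The key idea: if the exponent is even, square the half-power; if odd, multiply by the base once.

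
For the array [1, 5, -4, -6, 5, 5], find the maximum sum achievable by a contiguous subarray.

Using Kadane's algorithm on [1, 5, -4, -6, 5, 5]:

Scanning through the array:
Position 1 (value 5): max_ending_here = 6, max_so_far = 6
Position 2 (value -4): max_ending_here = 2, max_so_far = 6
Position 3 (value -6): max_ending_here = -4, max_so_far = 6
Position 4 (value 5): max_ending_here = 5, max_so_far = 6
Position 5 (value 5): max_ending_here = 10, max_so_far = 10

Maximum subarray: [5, 5]
Maximum sum: 10

The maximum subarray is [5, 5] with sum 10. This subarray runs from index 4 to index 5.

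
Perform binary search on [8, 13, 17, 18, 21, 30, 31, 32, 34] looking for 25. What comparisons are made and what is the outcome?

Binary search for 25 in [8, 13, 17, 18, 21, 30, 31, 32, 34]:

lo=0, hi=8, mid=4, arr[mid]=21 -> 21 < 25, search right half
lo=5, hi=8, mid=6, arr[mid]=31 -> 31 > 25, search left half
lo=5, hi=5, mid=5, arr[mid]=30 -> 30 > 25, search left half
lo=5 > hi=4, target 25 not found

Binary search determines that 25 is not in the array after 3 comparisons. The search space was exhausted without finding the target.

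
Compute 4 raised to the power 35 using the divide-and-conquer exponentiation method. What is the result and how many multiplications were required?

Computing 4^35 by squaring (build up from 4^1; each line after the first costs one multiplication):

4^1 = 4
4^2 = (4^1)^2 = 4^2 = 16
4^4 = (4^2)^2 = 16^2 = 256
4^8 = (4^4)^2 = 256^2 = 65536
4^16 = (4^8)^2 = 65536^2 = 4294967296
4^17 = 4 * 4^16 = 4 * 4294967296 = 17179869184
4^34 = (4^17)^2 = 17179869184^2 = 295147905179352825856
4^35 = 4 * 4^34 = 4 * 295147905179352825856 = 1180591620717411303424

Result: 1180591620717411303424
Multiplications needed: 7 (7 lines after 4^1)

4^35 = 1180591620717411303424. Using exponentiation by squaring, this requires 7 multiplications. The key idea: if the exponent is even, square the half-power; if odd, multiply by the base once.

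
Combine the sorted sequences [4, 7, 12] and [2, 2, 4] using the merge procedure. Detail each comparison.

Merging process:

Compare 4 vs 2: take 2 from right. Merged: [2]
Compare 4 vs 2: take 2 from right. Merged: [2, 2]
Compare 4 vs 4: take 4 from left. Merged: [2, 2, 4]
Compare 7 vs 4: take 4 from right. Merged: [2, 2, 4, 4]
Append remaining from left: [7, 12]. Merged: [2, 2, 4, 4, 7, 12]

Final merged array: [2, 2, 4, 4, 7, 12]
Total comparisons: 4

The merged array is [2, 2, 4, 4, 7, 12], requiring 4 comparisons. The merge step runs in O(n) time where n is the total number of elements.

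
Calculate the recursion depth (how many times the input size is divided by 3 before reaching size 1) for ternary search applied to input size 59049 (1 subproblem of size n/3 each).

For divide and conquer with division factor 3:

Problem sizes at each level:
Level 0: 59049
Level 1: 19683
Level 2: 6561
Level 3: 2187
Level 4: 729
Level 5: 243
Level 6: 81
Level 7: 27
Level 8: 9
Level 9: 3
Level 10: 1

The root is level 0 and the size-1 base case is level 10 (the tree spans levels 0 through 10, i.e. 11 levels counting the root), so the depth is the number of divisions: log_3(59049) = 10

The recursion tree depth is log_3(59049) = 10. At each level, the problem size is divided by 3, so it takes 10 divisions to reduce to a base case of size 1. The algorithm makes 1 recursive call at each level.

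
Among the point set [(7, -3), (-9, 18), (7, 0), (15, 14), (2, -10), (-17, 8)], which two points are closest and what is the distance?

Computing all pairwise distances among 6 points:

d((7, -3), (-9, 18)) = 26.4008
d((7, -3), (7, 0)) = 3.0 <-- minimum
d((7, -3), (15, 14)) = 18.7883
d((7, -3), (2, -10)) = 8.6023
d((7, -3), (-17, 8)) = 26.4008
d((-9, 18), (7, 0)) = 24.0832
d((-9, 18), (15, 14)) = 24.3311
d((-9, 18), (2, -10)) = 30.0832
d((-9, 18), (-17, 8)) = 12.8062
d((7, 0), (15, 14)) = 16.1245
d((7, 0), (2, -10)) = 11.1803
d((7, 0), (-17, 8)) = 25.2982
d((15, 14), (2, -10)) = 27.2947
d((15, 14), (-17, 8)) = 32.5576
d((2, -10), (-17, 8)) = 26.1725

Closest pair: (7, -3) and (7, 0) with distance 3.0

The closest pair is (7, -3) and (7, 0) with Euclidean distance 3.0. For 6 points, brute-force pairwise comparison is shown above. For large n, the divide-and-conquer algorithm (sort by x, recurse on halves, check the dividing strip) achieves O(n log n).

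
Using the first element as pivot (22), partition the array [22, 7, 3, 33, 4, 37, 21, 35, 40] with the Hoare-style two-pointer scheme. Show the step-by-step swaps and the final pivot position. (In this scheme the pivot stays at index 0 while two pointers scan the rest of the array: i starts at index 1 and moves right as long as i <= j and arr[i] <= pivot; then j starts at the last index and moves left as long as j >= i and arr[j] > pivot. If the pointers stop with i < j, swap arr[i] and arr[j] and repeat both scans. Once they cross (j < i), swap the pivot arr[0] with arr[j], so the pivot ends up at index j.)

Hoare-style two-pointer partition with pivot = 22:

Initial array: [22, 7, 3, 33, 4, 37, 21, 35, 40]

Pointers start at i = 1, j = 8.
i stops at index 3 (arr[3]=33 > 22), j stops at index 6 (arr[6]=21 <= 22): swap arr[3] and arr[6], array becomes [22, 7, 3, 21, 4, 37, 33, 35, 40]
i ends at 5, j ends at 4: the pointers have crossed (j < i), so scanning stops.

Swap pivot arr[0] with arr[4] to place pivot at position 4: [4, 7, 3, 21, 22, 37, 33, 35, 40]
Pivot position: 4

After partitioning with pivot 22, the array becomes [4, 7, 3, 21, 22, 37, 33, 35, 40]. The pivot is placed at index 4. All elements to the left of the pivot are <= 22, and all elements to the right are > 22.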